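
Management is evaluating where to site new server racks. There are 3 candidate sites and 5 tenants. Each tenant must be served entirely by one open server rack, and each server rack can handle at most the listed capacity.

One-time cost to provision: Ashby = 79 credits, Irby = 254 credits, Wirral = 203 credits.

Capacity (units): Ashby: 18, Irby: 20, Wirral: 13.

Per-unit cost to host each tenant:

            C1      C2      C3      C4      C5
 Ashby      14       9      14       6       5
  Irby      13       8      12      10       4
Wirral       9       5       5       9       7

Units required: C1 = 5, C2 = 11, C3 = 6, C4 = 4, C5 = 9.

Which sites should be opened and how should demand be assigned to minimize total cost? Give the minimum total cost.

Open {Ashby, Irby}: C1→Irby 13·5=65, C2→Ashby 9·11=99, C3→Irby 12·6=72, C4→Ashby 6·4=24, C5→Irby 4·9=36.
Loads: Ashby carries 15/18, Irby carries 20/20. Service 296; fixed 333; total 629.
Next best feasible plan costs 632.

Minimum total cost: 629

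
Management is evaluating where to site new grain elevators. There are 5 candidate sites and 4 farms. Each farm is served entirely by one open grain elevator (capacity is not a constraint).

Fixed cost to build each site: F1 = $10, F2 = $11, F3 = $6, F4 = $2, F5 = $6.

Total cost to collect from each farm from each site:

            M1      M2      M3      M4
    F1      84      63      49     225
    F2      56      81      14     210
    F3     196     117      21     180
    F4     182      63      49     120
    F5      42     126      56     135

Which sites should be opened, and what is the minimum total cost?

Open F2, F4 and F5; minimum total cost 258.

For any fixed open set, each farm goes to its cheapest open site; total = fixed + service.
{F2, F4, F5}: M1→F5 42, M2→F4 63, M3→F2 14, M4→F4 120. Service 239; fixed 19; total 258.
{F3, F4, F5}: service 246 + fixed 14 = 260
{F2, F3, F4, F5}: service 239 + fixed 25 = 264
{F1, F2, F3, F4, F5}: service 239 + fixed 35 = 274
No other subset beats 258.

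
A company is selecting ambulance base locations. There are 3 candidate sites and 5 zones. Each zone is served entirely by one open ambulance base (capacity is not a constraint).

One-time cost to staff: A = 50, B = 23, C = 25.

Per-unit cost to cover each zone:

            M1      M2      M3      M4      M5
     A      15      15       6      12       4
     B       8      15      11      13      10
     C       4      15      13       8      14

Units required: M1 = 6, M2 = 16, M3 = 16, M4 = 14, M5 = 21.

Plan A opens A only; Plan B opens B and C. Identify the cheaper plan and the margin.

Plan A: {A}: M1→A 15·6=90, M2→A 15·16=240, M3→A 6·16=96, M4→A 12·14=168, M5→A 4·21=84. Service 678; fixed 50; total 728.
Plan B: {B, C}: M1→C 4·6=24, M2→B 15·16=240, M3→B 11·16=176, M4→C 8·14=112, M5→B 10·21=210. Service 762; fixed 48; total 810.
Difference: |728 − 810| = 82.

Plan A is cheaper by 82.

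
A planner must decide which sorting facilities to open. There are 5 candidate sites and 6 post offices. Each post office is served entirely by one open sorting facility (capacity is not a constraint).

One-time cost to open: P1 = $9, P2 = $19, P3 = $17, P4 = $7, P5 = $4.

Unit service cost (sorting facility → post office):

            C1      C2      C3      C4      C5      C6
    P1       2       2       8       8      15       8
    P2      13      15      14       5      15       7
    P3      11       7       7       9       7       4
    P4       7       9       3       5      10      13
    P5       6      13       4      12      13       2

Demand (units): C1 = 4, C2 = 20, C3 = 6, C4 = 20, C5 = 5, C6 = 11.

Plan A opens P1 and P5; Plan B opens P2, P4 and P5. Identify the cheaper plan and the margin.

Plan A: {P1, P5}: C1→P1 2·4=8, C2→P1 2·20=40, C3→P5 4·6=24, C4→P1 8·20=160, C5→P5 13·5=65, C6→P5 2·11=22. Service 319; fixed 13; total 332.
Plan B: {P2, P4, P5}: C1→P5 6·4=24, C2→P4 9·20=180, C3→P4 3·6=18, C4→P2 5·20=100, C5→P4 10·5=50, C6→P5 2·11=22. Service 394; fixed 30; total 424.
Difference: |332 − 424| = 92.

Plan A is cheaper by 92.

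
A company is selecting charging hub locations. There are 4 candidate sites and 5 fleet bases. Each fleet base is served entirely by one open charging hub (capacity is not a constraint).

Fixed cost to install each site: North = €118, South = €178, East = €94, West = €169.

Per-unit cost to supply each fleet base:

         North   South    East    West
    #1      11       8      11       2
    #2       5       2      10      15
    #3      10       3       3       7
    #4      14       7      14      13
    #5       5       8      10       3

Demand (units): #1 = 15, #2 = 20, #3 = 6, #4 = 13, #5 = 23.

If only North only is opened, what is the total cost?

Total cost: 740

Each fleet base is assigned to its cheapest site among the open ones.
{North}: #1→North 11·15=165, #2→North 5·20=100, #3→North 10·6=60, #4→North 14·13=182, #5→North 5·23=115. Service 622; fixed 118; total 740.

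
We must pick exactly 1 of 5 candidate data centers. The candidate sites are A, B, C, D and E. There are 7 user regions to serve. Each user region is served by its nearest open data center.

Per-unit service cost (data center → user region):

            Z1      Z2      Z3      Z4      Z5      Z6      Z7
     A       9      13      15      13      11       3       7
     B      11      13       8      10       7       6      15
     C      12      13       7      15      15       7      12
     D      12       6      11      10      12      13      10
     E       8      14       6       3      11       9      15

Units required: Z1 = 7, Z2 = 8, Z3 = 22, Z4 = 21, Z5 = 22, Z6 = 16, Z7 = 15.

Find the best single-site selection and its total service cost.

With exactly 1 open, each user region uses its cheapest among the chosen.
{E}: Z1→E 8·7=56, Z2→E 14·8=112, Z3→E 6·22=132, Z4→E 3·21=63, Z5→E 11·22=242, Z6→E 9·16=144, Z7→E 15·15=225. Service cost 974.
{B}: service cost 1042
{A}: service cost 1165
Among all 5 size-1 choices, {E} is lowest.

Choose E only; total service cost 974.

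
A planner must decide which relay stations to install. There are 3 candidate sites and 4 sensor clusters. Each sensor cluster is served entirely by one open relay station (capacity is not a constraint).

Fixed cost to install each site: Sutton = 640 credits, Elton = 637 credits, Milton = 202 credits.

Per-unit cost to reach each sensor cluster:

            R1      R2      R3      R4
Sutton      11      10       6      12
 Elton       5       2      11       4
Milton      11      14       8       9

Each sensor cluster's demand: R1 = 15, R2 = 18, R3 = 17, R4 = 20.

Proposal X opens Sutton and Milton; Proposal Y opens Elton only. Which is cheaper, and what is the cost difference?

Proposal X: {Sutton, Milton}: R1→Sutton 11·15=165, R2→Sutton 10·18=180, R3→Sutton 6·17=102, R4→Milton 9·20=180. Service 627; fixed 842; total 1469.
Proposal Y: {Elton}: R1→Elton 5·15=75, R2→Elton 2·18=36, R3→Elton 11·17=187, R4→Elton 4·20=80. Service 378; fixed 637; total 1015.
Difference: |1469 − 1015| = 454.

Proposal Y is cheaper by 454.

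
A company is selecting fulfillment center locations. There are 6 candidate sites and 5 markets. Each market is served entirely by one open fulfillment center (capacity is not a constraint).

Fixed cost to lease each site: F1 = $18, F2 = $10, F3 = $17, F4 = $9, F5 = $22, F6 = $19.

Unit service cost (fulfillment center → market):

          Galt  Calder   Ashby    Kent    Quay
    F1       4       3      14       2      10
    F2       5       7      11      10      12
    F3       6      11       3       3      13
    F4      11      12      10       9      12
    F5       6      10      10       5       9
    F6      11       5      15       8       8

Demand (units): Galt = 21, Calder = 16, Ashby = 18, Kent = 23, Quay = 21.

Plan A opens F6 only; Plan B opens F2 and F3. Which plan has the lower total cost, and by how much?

Plan B is cheaper by 333.

Plan A: {F6}: Galt→F6 11·21=231, Calder→F6 5·16=80, Ashby→F6 15·18=270, Kent→F6 8·23=184, Quay→F6 8·21=168. Service 933; fixed 19; total 952.
Plan B: {F2, F3}: Galt→F2 5·21=105, Calder→F2 7·16=112, Ashby→F3 3·18=54, Kent→F3 3·23=69, Quay→F2 12·21=252. Service 592; fixed 27; total 619.
Difference: |952 − 619| = 333.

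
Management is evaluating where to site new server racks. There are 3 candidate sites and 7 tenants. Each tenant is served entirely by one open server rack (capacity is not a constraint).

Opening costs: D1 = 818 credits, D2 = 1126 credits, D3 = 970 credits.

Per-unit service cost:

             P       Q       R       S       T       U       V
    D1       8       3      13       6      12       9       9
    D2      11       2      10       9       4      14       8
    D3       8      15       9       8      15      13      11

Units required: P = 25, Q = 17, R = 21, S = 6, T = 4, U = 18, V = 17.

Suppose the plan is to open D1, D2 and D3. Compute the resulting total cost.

Each tenant is assigned to its cheapest site among the open ones.
{D1, D2, D3}: P→D1 8·25=200, Q→D2 2·17=34, R→D3 9·21=189, S→D1 6·6=36, T→D2 4·4=16, U→D1 9·18=162, V→D2 8·17=136. Service 773; fixed 2914; total 3687.

Total cost: 3687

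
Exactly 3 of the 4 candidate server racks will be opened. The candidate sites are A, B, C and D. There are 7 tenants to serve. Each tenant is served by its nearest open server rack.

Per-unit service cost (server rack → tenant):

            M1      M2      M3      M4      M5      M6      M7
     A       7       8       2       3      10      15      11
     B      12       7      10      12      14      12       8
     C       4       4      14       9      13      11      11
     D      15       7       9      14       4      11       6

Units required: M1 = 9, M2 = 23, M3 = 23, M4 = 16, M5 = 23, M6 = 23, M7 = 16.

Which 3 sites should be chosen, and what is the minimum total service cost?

Choose A, C and D; total service cost 663.

With exactly 3 open, each tenant uses its cheapest among the chosen.
{A, C, D}: M1→C 4·9=36, M2→C 4·23=92, M3→A 2·23=46, M4→A 3·16=48, M5→D 4·23=92, M6→C 11·23=253, M7→D 6·16=96. Service cost 663.
{A, B, D}: service cost 759
{A, B, C}: service cost 833
Among all 4 size-3 choices, {A, C, D} is lowest.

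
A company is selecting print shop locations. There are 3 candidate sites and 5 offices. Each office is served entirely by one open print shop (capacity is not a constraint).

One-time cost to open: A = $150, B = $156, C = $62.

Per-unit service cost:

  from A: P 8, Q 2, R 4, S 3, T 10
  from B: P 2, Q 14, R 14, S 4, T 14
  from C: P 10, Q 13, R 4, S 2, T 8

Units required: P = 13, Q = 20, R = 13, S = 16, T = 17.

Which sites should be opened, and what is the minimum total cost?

For any fixed open set, each office goes to its cheapest open site; total = fixed + service.
{A}: P→A 8·13=104, Q→A 2·20=40, R→A 4·13=52, S→A 3·16=48, T→A 10·17=170. Service 414; fixed 150; total 564.
{A, C}: service 364 + fixed 212 = 576
{A, B}: service 336 + fixed 306 = 642
{A, B, C}: P→B 2·13=26, Q→A 2·20=40, R→A 4·13=52, S→C 2·16=32, T→C 8·17=136. Service 286; fixed 368; total 654.
No other subset beats 564.

Open A only; minimum total cost 564.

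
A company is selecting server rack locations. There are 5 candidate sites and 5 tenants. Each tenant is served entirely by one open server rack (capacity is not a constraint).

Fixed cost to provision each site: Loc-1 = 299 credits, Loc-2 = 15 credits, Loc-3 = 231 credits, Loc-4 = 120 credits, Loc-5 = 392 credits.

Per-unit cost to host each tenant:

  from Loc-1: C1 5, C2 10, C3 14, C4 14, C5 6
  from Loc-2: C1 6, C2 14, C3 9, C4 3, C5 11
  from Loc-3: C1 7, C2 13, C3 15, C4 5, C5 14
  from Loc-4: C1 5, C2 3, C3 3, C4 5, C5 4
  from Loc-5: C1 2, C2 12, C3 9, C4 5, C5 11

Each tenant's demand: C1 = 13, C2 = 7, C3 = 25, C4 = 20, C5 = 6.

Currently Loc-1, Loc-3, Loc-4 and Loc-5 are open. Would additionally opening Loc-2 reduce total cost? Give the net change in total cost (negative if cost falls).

Yes — net change −25 (cost falls by 25).

Current service cost with {Loc-1, Loc-3, Loc-4, Loc-5}: 246.
Adding Loc-2: each tenant re-picks its cheapest; new service cost 206, saving 40.
Extra fixed cost: 15. Net change = 15 − 40 = -25.
(Totals: 1288 → 1263.)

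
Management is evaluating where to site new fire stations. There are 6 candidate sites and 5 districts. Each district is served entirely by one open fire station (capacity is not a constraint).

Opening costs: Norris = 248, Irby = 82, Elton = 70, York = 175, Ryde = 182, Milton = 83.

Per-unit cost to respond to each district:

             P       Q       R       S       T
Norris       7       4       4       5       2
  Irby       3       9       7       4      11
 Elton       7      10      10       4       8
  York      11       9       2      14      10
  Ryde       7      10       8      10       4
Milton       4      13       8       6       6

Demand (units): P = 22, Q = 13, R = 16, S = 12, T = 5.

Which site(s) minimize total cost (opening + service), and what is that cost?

Open Irby only; minimum total cost 480.

For any fixed open set, each district goes to its cheapest open site; total = fixed + service.
{Irby}: P→Irby 3·22=66, Q→Irby 9·13=117, R→Irby 7·16=112, S→Irby 4·12=48, T→Irby 11·5=55. Service 398; fixed 82; total 480.
{Irby, Elton}: P→Irby 3·22=66, Q→Irby 9·13=117, R→Irby 7·16=112, S→Irby 4·12=48, T→Elton 8·5=40. Service 383; fixed 152; total 535.
{Irby, Milton}: P→Irby 3·22=66, Q→Irby 9·13=117, R→Irby 7·16=112, S→Irby 4·12=48, T→Milton 6·5=30. Service 373; fixed 165; total 538.
{Norris, Irby, Elton, York, Ryde, Milton}: P→Irby 3·22=66, Q→Norris 4·13=52, R→York 2·16=32, S→Irby 4·12=48, T→Norris 2·5=10. Service 208; fixed 840; total 1048.
No other subset beats 480.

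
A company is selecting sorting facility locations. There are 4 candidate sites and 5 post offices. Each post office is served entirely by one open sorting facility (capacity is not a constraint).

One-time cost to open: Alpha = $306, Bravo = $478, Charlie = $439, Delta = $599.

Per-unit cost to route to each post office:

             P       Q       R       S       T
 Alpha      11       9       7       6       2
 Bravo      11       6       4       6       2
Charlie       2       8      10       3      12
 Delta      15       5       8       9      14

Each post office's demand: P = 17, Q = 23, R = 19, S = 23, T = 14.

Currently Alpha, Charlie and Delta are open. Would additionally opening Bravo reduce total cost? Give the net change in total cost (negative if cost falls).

Current service cost with {Alpha, Charlie, Delta}: 379.
Adding Bravo: each post office re-picks its cheapest; new service cost 322, saving 57.
Extra fixed cost: 478. Net change = 478 − 57 = 421.
(Totals: 1723 → 2144.)

No — net change +421 (cost rises by 421).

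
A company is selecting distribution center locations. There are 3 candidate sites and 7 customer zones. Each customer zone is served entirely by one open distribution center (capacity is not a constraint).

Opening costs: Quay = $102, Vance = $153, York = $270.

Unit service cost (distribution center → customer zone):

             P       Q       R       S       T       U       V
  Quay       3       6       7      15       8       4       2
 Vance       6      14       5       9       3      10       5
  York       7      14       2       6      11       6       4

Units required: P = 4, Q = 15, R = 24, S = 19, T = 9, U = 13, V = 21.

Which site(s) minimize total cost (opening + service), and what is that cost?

For any fixed open set, each customer zone goes to its cheapest open site; total = fixed + service.
{Quay, Vance}: P→Quay 3·4=12, Q→Quay 6·15=90, R→Vance 5·24=120, S→Vance 9·19=171, T→Vance 3·9=27, U→Quay 4·13=52, V→Quay 2·21=42. Service 514; fixed 255; total 769.
{Quay, York}: P→Quay 3·4=12, Q→Quay 6·15=90, R→York 2·24=48, S→York 6·19=114, T→Quay 8·9=72, U→Quay 4·13=52, V→Quay 2·21=42. Service 430; fixed 372; total 802.
{Quay}: P→Quay 3·4=12, Q→Quay 6·15=90, R→Quay 7·24=168, S→Quay 15·19=285, T→Quay 8·9=72, U→Quay 4·13=52, V→Quay 2·21=42. Service 721; fixed 102; total 823.
{Quay, Vance, York}: service 385 + fixed 525 = 910
No other subset beats 769.

Open Quay and Vance; minimum total cost 769.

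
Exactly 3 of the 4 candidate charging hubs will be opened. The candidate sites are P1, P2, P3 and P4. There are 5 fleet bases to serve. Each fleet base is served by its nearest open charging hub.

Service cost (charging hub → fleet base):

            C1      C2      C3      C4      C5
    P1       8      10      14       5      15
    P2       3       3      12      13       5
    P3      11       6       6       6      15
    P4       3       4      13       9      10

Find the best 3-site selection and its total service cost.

With exactly 3 open, each fleet base uses its cheapest among the chosen.
{P1, P2, P3}: C1→P2 3, C2→P2 3, C3→P3 6, C4→P1 5, C5→P2 5. Service cost 22.
{P2, P3, P4}: service cost 23
{P1, P2, P4}: service cost 28
Among all 4 size-3 choices, {P1, P2, P3} is lowest.

Choose P1, P2 and P3; total service cost 22.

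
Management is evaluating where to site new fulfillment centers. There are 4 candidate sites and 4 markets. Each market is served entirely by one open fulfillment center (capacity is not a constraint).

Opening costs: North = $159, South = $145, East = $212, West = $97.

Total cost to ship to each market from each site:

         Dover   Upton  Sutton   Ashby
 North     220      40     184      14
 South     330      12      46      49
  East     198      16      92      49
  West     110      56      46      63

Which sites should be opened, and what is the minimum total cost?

Open West only; minimum total cost 372.

For any fixed open set, each market goes to its cheapest open site; total = fixed + service.
{West}: Dover→West 110, Upton→West 56, Sutton→West 46, Ashby→West 63. Service 275; fixed 97; total 372.
{South, West}: Dover→West 110, Upton→South 12, Sutton→South 46, Ashby→South 49. Service 217; fixed 242; total 459.
{North, West}: Dover→West 110, Upton→North 40, Sutton→West 46, Ashby→North 14. Service 210; fixed 256; total 466.
{North, South, East, West}: service 182 + fixed 613 = 795
No other subset beats 372.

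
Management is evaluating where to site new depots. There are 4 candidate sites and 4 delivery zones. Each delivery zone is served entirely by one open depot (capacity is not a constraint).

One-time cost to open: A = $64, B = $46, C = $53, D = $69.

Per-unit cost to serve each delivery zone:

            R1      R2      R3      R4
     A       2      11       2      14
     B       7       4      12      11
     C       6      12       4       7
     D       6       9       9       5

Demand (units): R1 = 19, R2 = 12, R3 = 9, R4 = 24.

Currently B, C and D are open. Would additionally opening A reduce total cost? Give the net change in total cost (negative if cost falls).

Current service cost with {B, C, D}: 318.
Adding A: each delivery zone re-picks its cheapest; new service cost 224, saving 94.
Extra fixed cost: 64. Net change = 64 − 94 = -30.
(Totals: 486 → 456.)

Yes — net change −30 (cost falls by 30).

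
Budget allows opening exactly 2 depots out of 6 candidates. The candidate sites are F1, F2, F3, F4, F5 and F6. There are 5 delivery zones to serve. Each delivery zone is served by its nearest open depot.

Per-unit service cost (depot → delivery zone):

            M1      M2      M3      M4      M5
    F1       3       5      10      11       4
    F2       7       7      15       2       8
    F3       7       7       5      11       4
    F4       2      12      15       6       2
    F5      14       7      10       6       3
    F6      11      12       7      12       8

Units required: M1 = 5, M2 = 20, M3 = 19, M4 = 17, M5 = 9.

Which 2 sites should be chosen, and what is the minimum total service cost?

With exactly 2 open, each delivery zone uses its cheapest among the chosen.
{F2, F3}: M1→F2 7·5=35, M2→F2 7·20=140, M3→F3 5·19=95, M4→F2 2·17=34, M5→F3 4·9=36. Service cost 340.
{F3, F4}: service cost 365
{F1, F2}: service cost 375
Among all 15 size-2 choices, {F2, F3} is lowest.

Choose F2 and F3; total service cost 340.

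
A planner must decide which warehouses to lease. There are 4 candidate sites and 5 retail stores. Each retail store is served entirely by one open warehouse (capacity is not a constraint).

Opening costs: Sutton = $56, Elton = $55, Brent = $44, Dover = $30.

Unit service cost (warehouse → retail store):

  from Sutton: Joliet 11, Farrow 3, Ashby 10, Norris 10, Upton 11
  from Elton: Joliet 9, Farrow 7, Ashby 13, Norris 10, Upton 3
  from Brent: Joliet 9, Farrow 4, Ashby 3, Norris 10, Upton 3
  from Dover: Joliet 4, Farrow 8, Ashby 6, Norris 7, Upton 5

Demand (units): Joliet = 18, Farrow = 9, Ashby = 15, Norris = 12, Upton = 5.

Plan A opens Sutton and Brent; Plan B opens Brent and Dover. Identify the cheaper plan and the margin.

Plan B is cheaper by 143.

Plan A: {Sutton, Brent}: Joliet→Brent 9·18=162, Farrow→Sutton 3·9=27, Ashby→Brent 3·15=45, Norris→Sutton 10·12=120, Upton→Brent 3·5=15. Service 369; fixed 100; total 469.
Plan B: {Brent, Dover}: Joliet→Dover 4·18=72, Farrow→Brent 4·9=36, Ashby→Brent 3·15=45, Norris→Dover 7·12=84, Upton→Brent 3·5=15. Service 252; fixed 74; total 326.
Difference: |469 − 326| = 143.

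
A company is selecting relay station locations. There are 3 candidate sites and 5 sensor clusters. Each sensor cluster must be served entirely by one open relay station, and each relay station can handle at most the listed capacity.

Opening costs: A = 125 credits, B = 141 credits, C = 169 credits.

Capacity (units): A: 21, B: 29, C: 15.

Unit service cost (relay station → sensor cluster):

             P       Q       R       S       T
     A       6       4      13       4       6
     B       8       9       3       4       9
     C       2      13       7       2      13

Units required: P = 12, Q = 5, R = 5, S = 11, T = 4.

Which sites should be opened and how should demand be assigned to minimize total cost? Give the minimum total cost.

Open {A, B}: P→A 6·12=72, Q→A 4·5=20, R→B 3·5=15, S→B 4·11=44, T→A 6·4=24.
Loads: A carries 21/21, B carries 16/29. Service 175; fixed 266; total 441.
Next best feasible plan costs 453.

Minimum total cost: 441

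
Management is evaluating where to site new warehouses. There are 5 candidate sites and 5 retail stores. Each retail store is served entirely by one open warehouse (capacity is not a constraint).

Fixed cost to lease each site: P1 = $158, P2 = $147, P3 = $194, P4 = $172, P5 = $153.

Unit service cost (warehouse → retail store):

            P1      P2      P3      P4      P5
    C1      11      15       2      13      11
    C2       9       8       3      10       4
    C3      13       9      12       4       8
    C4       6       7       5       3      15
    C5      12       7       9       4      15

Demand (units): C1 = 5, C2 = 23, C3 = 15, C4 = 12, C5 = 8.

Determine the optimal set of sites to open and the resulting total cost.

Open P3 and P4; minimum total cost 573.

For any fixed open set, each retail store goes to its cheapest open site; total = fixed + service.
{P3, P4}: C1→P3 2·5=10, C2→P3 3·23=69, C3→P4 4·15=60, C4→P4 3·12=36, C5→P4 4·8=32. Service 207; fixed 366; total 573.
{P3}: C1→P3 2·5=10, C2→P3 3·23=69, C3→P3 12·15=180, C4→P3 5·12=60, C5→P3 9·8=72. Service 391; fixed 194; total 585.
{P4}: service 423 + fixed 172 = 595
{P1, P2, P3, P4, P5}: service 207 + fixed 824 = 1031
No other subset beats 573.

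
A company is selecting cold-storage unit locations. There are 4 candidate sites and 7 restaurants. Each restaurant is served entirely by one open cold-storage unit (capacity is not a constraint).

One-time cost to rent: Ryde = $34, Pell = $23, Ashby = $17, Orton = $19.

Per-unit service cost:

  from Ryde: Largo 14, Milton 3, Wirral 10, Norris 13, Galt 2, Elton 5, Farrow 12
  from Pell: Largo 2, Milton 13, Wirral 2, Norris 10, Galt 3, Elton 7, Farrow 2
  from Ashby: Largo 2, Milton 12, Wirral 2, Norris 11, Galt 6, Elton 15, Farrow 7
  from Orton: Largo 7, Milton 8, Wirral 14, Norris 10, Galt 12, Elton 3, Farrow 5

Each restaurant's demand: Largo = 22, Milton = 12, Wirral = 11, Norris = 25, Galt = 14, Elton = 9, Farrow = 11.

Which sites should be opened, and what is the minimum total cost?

Open Ryde and Pell; minimum total cost 504.

For any fixed open set, each restaurant goes to its cheapest open site; total = fixed + service.
{Ryde, Pell}: Largo→Pell 2·22=44, Milton→Ryde 3·12=36, Wirral→Pell 2·11=22, Norris→Pell 10·25=250, Galt→Ryde 2·14=28, Elton→Ryde 5·9=45, Farrow→Pell 2·11=22. Service 447; fixed 57; total 504.
{Ryde, Pell, Orton}: service 429 + fixed 76 = 505
{Ryde, Pell, Ashby}: Largo→Pell 2·22=44, Milton→Ryde 3·12=36, Wirral→Pell 2·11=22, Norris→Pell 10·25=250, Galt→Ryde 2·14=28, Elton→Ryde 5·9=45, Farrow→Pell 2·11=22. Service 447; fixed 74; total 521.
{Ryde, Pell, Ashby, Orton}: service 429 + fixed 93 = 522
(All 15 nonempty subsets were checked; Ryde and Pell is lowest.)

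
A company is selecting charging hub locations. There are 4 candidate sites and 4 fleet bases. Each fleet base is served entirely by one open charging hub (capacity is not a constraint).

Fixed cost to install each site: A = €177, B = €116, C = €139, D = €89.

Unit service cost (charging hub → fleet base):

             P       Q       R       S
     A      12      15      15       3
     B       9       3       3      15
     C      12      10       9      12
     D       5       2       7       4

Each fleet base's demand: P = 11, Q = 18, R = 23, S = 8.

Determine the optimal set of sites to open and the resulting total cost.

Open D only; minimum total cost 373.

For any fixed open set, each fleet base goes to its cheapest open site; total = fixed + service.
{D}: P→D 5·11=55, Q→D 2·18=36, R→D 7·23=161, S→D 4·8=32. Service 284; fixed 89; total 373.
{B, D}: P→D 5·11=55, Q→D 2·18=36, R→B 3·23=69, S→D 4·8=32. Service 192; fixed 205; total 397.
{B}: service 342 + fixed 116 = 458
{A, B, C, D}: P→D 5·11=55, Q→D 2·18=36, R→B 3·23=69, S→A 3·8=24. Service 184; fixed 521; total 705.
No other subset beats 373.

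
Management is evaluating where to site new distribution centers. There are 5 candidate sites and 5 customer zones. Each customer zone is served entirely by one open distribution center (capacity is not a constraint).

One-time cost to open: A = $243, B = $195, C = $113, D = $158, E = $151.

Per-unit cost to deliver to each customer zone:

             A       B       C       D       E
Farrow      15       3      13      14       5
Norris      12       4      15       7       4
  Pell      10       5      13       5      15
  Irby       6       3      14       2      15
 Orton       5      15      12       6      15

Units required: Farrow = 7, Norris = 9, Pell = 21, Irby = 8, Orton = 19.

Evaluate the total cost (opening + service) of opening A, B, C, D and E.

Total cost: 1133

Each customer zone is assigned to its cheapest site among the open ones.
{A, B, C, D, E}: Farrow→B 3·7=21, Norris→B 4·9=36, Pell→B 5·21=105, Irby→D 2·8=16, Orton→A 5·19=95. Service 273; fixed 860; total 1133.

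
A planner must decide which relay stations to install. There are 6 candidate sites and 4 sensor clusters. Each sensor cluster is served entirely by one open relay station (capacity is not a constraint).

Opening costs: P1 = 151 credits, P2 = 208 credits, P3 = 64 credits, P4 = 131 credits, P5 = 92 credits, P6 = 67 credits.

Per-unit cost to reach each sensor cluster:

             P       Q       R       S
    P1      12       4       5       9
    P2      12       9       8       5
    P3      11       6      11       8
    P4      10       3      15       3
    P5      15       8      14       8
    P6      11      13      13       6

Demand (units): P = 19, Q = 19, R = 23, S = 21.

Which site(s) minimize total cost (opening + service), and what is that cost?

For any fixed open set, each sensor cluster goes to its cheapest open site; total = fixed + service.
{P1, P4}: P→P4 10·19=190, Q→P4 3·19=57, R→P1 5·23=115, S→P4 3·21=63. Service 425; fixed 282; total 707.
{P1, P6}: service 526 + fixed 218 = 744
{P3, P4}: service 563 + fixed 195 = 758
{P1, P2, P3, P4, P5, P6}: service 425 + fixed 713 = 1138
No other subset beats 707.

Open P1 and P4; minimum total cost 707.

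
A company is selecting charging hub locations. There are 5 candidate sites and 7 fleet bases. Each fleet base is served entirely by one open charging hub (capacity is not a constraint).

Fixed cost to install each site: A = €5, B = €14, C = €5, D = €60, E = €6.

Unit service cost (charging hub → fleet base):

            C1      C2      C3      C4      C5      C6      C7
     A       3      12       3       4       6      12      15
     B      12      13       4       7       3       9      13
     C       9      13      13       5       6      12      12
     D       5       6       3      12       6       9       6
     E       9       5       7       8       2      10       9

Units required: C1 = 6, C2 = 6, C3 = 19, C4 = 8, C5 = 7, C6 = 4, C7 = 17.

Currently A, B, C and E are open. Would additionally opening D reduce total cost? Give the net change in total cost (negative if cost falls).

No — net change +9 (cost rises by 9).

Current service cost with {A, B, C, E}: 340.
Adding D: each fleet base re-picks its cheapest; new service cost 289, saving 51.
Extra fixed cost: 60. Net change = 60 − 51 = 9.
(Totals: 370 → 379.)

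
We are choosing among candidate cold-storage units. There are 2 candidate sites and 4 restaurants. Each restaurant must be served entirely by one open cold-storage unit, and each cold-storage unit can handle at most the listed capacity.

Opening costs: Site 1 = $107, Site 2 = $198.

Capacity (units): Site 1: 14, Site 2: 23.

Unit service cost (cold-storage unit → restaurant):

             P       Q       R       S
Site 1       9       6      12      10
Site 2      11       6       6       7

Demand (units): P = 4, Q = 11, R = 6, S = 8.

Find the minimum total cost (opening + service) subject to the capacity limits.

Open {Site 1, Site 2}: P→Site 2 11·4=44, Q→Site 1 6·11=66, R→Site 2 6·6=36, S→Site 2 7·8=56.
Loads: Site 1 carries 11/14, Site 2 carries 18/23. Service 202; fixed 305; total 507.
Next best feasible plan costs 523.

Minimum total cost: 507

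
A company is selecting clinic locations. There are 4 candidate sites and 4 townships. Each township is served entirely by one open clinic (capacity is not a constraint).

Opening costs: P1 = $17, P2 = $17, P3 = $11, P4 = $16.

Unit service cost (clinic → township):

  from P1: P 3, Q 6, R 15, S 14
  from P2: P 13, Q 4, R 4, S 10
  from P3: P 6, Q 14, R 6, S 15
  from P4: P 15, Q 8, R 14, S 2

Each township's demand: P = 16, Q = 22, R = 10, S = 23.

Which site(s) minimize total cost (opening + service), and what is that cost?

For any fixed open set, each township goes to its cheapest open site; total = fixed + service.
{P1, P2, P4}: P→P1 3·16=48, Q→P2 4·22=88, R→P2 4·10=40, S→P4 2·23=46. Service 222; fixed 50; total 272.
{P1, P2, P3, P4}: P→P1 3·16=48, Q→P2 4·22=88, R→P2 4·10=40, S→P4 2·23=46. Service 222; fixed 61; total 283.
{P2, P3, P4}: service 270 + fixed 44 = 314
{P3}: P→P3 6·16=96, Q→P3 14·22=308, R→P3 6·10=60, S→P3 15·23=345. Service 809; fixed 11; total 820.
No other subset beats 272.

Open P1, P2 and P4; minimum total cost 272.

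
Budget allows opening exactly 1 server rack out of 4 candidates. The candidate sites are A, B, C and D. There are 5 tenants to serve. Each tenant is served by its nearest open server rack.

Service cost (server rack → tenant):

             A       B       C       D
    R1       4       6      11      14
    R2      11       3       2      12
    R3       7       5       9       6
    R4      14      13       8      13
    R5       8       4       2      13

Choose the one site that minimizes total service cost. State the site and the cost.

With exactly 1 open, each tenant uses its cheapest among the chosen.
{B}: R1→B 6, R2→B 3, R3→B 5, R4→B 13, R5→B 4. Service cost 31.
{C}: service cost 32
{A}: service cost 44
Among all 4 size-1 choices, {B} is lowest.

Choose B only; total service cost 31.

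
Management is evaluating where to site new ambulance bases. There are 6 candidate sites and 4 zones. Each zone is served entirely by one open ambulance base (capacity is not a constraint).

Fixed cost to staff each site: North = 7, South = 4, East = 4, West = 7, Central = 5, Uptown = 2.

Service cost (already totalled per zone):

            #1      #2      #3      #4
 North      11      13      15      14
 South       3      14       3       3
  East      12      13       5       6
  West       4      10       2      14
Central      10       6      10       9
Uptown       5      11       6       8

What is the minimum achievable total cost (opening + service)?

For any fixed open set, each zone goes to its cheapest open site; total = fixed + service.
{South, Central}: #1→South 3, #2→Central 6, #3→South 3, #4→South 3. Service 15; fixed 9; total 24.
{South, Central, Uptown}: service 15 + fixed 11 = 26
{South, Uptown}: #1→South 3, #2→Uptown 11, #3→South 3, #4→South 3. Service 20; fixed 6; total 26.
{North, South, East, West, Central, Uptown}: #1→South 3, #2→Central 6, #3→West 2, #4→South 3. Service 14; fixed 29; total 43.
No other subset beats 24.

Minimum total cost: 24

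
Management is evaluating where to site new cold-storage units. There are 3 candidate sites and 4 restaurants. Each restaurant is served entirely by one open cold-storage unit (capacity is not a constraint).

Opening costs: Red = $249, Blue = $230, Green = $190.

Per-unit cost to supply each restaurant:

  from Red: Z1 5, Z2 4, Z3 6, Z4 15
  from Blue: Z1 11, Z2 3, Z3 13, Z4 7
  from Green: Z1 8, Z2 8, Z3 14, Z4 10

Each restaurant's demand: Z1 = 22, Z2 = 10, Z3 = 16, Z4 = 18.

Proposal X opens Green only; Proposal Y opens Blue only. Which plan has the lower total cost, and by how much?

Proposal X: {Green}: Z1→Green 8·22=176, Z2→Green 8·10=80, Z3→Green 14·16=224, Z4→Green 10·18=180. Service 660; fixed 190; total 850.
Proposal Y: {Blue}: Z1→Blue 11·22=242, Z2→Blue 3·10=30, Z3→Blue 13·16=208, Z4→Blue 7·18=126. Service 606; fixed 230; total 836.
Difference: |850 − 836| = 14.

Proposal Y is cheaper by 14.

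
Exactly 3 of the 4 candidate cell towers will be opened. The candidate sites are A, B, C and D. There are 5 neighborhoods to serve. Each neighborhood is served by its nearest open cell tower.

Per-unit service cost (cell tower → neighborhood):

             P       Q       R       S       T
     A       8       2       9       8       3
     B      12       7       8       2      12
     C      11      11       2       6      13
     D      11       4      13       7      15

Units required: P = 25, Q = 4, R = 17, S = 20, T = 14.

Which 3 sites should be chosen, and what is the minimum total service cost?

Choose A, B and C; total service cost 324.

With exactly 3 open, each neighborhood uses its cheapest among the chosen.
{A, B, C}: P→A 8·25=200, Q→A 2·4=8, R→C 2·17=34, S→B 2·20=40, T→A 3·14=42. Service cost 324.
{A, C, D}: service cost 404
{A, B, D}: service cost 426
Among all 4 size-3 choices, {A, B, C} is lowest.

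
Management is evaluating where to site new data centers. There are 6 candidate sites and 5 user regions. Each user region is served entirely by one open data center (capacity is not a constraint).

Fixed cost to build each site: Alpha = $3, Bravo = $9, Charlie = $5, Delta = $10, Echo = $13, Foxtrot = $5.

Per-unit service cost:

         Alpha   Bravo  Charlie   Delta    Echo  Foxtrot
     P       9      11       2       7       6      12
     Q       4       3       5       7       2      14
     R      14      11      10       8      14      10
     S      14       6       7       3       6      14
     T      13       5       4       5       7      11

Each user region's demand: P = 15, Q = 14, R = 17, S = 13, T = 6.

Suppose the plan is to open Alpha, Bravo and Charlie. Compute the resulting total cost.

Total cost: 361

Each user region is assigned to its cheapest site among the open ones.
{Alpha, Bravo, Charlie}: P→Charlie 2·15=30, Q→Bravo 3·14=42, R→Charlie 10·17=170, S→Bravo 6·13=78, T→Charlie 4·6=24. Service 344; fixed 17; total 361.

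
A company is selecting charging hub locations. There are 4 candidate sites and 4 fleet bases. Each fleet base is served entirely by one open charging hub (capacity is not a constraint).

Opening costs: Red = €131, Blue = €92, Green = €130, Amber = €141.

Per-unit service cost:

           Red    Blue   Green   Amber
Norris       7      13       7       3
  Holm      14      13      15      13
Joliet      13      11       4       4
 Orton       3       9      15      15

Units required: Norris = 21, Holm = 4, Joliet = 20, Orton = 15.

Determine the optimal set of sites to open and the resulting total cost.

Open Red and Amber; minimum total cost 512.

For any fixed open set, each fleet base goes to its cheapest open site; total = fixed + service.
{Red, Amber}: Norris→Amber 3·21=63, Holm→Amber 13·4=52, Joliet→Amber 4·20=80, Orton→Red 3·15=45. Service 240; fixed 272; total 512.
{Amber}: Norris→Amber 3·21=63, Holm→Amber 13·4=52, Joliet→Amber 4·20=80, Orton→Amber 15·15=225. Service 420; fixed 141; total 561.
{Blue, Amber}: service 330 + fixed 233 = 563
{Red, Blue, Green, Amber}: Norris→Amber 3·21=63, Holm→Blue 13·4=52, Joliet→Green 4·20=80, Orton→Red 3·15=45. Service 240; fixed 494; total 734.
(All 15 nonempty subsets were checked; Red and Amber is lowest.)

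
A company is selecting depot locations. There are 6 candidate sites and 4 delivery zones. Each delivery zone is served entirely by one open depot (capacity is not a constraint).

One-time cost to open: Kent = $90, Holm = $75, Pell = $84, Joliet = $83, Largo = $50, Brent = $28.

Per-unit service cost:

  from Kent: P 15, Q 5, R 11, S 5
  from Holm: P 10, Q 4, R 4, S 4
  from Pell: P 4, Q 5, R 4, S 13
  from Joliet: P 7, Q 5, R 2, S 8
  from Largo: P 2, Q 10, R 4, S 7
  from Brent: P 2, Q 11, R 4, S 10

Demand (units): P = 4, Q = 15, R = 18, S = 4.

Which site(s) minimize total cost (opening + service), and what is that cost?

For any fixed open set, each delivery zone goes to its cheapest open site; total = fixed + service.
{Joliet}: P→Joliet 7·4=28, Q→Joliet 5·15=75, R→Joliet 2·18=36, S→Joliet 8·4=32. Service 171; fixed 83; total 254.
{Holm, Brent}: service 156 + fixed 103 = 259
{Joliet, Brent}: P→Brent 2·4=8, Q→Joliet 5·15=75, R→Joliet 2·18=36, S→Joliet 8·4=32. Service 151; fixed 111; total 262.
{Kent, Holm, Pell, Joliet, Largo, Brent}: service 120 + fixed 410 = 530
No other subset beats 254.

Open Joliet only; minimum total cost 254.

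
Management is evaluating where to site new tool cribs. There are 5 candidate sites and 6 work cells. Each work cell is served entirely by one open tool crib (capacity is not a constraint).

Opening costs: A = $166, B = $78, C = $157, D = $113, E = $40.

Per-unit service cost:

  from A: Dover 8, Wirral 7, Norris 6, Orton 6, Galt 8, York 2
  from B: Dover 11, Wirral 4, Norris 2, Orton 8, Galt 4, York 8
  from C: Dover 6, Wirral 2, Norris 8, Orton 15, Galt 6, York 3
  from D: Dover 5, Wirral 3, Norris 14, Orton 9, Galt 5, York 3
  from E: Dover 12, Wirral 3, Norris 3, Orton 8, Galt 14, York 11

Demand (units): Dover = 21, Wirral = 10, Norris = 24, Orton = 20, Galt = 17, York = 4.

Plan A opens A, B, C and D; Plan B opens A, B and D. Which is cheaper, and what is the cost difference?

Plan A: {A, B, C, D}: Dover→D 5·21=105, Wirral→C 2·10=20, Norris→B 2·24=48, Orton→A 6·20=120, Galt→B 4·17=68, York→A 2·4=8. Service 369; fixed 514; total 883.
Plan B: {A, B, D}: Dover→D 5·21=105, Wirral→D 3·10=30, Norris→B 2·24=48, Orton→A 6·20=120, Galt→B 4·17=68, York→A 2·4=8. Service 379; fixed 357; total 736.
Difference: |883 − 736| = 147.

Plan B is cheaper by 147.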